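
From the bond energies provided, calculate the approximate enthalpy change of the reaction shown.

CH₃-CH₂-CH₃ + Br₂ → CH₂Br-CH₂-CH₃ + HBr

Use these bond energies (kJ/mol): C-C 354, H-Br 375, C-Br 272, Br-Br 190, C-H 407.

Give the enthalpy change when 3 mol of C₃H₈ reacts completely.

Bonds broken (reactants):
  Br-Br: 1 × 190 = 190
  C-C: 2 × 354 = 708
  C-H: 8 × 407 = 3256
  Σ(broken) = 4154 kJ
Bonds formed (products):
  C-Br: 1 × 272 = 272
  C-C: 2 × 354 = 708
  C-H: 7 × 407 = 2849
  H-Br: 1 × 375 = 375
  Σ(formed) = 4204 kJ
ΔH = Σ(broken) − Σ(formed) = 4154 − 4204 = −50 kJ
For 3× the reaction as written: 3 × (−50) = −150 kJ

ΔH = −150 kJ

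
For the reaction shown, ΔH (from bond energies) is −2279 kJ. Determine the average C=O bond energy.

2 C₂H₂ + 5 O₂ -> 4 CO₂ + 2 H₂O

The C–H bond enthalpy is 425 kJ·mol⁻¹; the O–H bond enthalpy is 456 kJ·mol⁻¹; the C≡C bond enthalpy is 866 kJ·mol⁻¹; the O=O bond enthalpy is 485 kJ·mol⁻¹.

Let D be the C=O bond energy.
Σ(broken) = 2×866 + 4×425 + 5×485 = 5857
Σ(formed) = 8×D + 4×456 = 1824 + 8D
ΔH = Σ(broken) − Σ(formed) = (5857) − (1824 + 8D) = +4033 − 8D
Setting this equal to −2279 kJ gives 8D = 6312, so D = 789 kJ/mol.

D(C=O) ≈ 789 kJ/mol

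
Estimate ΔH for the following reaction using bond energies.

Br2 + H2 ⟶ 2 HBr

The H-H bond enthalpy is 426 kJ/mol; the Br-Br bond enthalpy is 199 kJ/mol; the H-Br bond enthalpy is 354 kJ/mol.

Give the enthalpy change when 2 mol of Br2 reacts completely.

ΔH = −166 kJ

Bonds broken (reactants):
  Br-Br: 1 × 199 = 199
  H-H: 1 × 426 = 426
  Σ(broken) = 625 kJ
Bonds formed (products):
  H-Br: 2 × 354 = 708
  Σ(formed) = 708 kJ
ΔH = Σ(broken) − Σ(formed) = 625 − 708 = −83 kJ
For 2× the reaction as written: 2 × (−83) = −166 kJ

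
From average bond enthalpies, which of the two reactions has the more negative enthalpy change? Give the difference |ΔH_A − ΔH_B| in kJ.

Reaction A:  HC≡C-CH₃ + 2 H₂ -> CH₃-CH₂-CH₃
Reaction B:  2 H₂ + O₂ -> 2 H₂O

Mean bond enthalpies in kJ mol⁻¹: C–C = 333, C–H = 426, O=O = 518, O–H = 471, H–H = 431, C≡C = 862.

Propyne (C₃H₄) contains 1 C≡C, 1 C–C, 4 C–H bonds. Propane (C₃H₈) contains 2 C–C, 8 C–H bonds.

Reaction A:
  Bonds broken (reactants):
    C≡C: 1 × 862 = 862
    C–C: 1 × 333 = 333
    C–H: 4 × 426 = 1704
    H–H: 2 × 431 = 862
    Σ(broken) = 3761 kJ
  Bonds formed (products):
    C–C: 2 × 333 = 666
    C–H: 8 × 426 = 3408
    Σ(formed) = 4074 kJ
  ΔH_A = 3761 − 4074 = −313 kJ
Reaction B:
  Bonds broken (reactants):
    H–H: 2 × 431 = 862
    O=O: 1 × 518 = 518
    Σ(broken) = 1380 kJ
  Bonds formed (products):
    O–H: 4 × 471 = 1884
    Σ(formed) = 1884 kJ
  ΔH_B = 1380 − 1884 = −504 kJ
ΔH_A − ΔH_B = +191 kJ, so reaction B has the more negative ΔH; |ΔH_A − ΔH_B| = 191 kJ.

Reaction B, by 191 kJ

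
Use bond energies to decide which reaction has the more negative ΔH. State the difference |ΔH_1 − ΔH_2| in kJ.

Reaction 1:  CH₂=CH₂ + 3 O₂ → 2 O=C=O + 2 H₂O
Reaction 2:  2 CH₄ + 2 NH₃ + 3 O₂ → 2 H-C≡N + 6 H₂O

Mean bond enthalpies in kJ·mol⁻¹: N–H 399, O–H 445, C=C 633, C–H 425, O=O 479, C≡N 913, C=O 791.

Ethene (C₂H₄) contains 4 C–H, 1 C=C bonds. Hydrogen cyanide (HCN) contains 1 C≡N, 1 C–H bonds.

Reaction 1:
  Bonds broken (reactants):
    C–H: 4 × 425 = 1700
    C=C: 1 × 633 = 633
    O=O: 3 × 479 = 1437
    Σ(broken) = 3770 kJ
  Bonds formed (products):
    C=O: 4 × 791 = 3164
    O–H: 4 × 445 = 1780
    Σ(formed) = 4944 kJ
  ΔH_1 = 3770 − 4944 = −1174 kJ
Reaction 2:
  Bonds broken (reactants):
    C–H: 8 × 425 = 3400
    N–H: 6 × 399 = 2394
    O=O: 3 × 479 = 1437
    Σ(broken) = 7231 kJ
  Bonds formed (products):
    C≡N: 2 × 913 = 1826
    C–H: 2 × 425 = 850
    O–H: 12 × 445 = 5340
    Σ(formed) = 8016 kJ
  ΔH_2 = 7231 − 8016 = −785 kJ
ΔH_1 − ΔH_2 = −389 kJ, so reaction 1 has the more negative ΔH; |ΔH_1 − ΔH_2| = 389 kJ.

Reaction 1, by 389 kJ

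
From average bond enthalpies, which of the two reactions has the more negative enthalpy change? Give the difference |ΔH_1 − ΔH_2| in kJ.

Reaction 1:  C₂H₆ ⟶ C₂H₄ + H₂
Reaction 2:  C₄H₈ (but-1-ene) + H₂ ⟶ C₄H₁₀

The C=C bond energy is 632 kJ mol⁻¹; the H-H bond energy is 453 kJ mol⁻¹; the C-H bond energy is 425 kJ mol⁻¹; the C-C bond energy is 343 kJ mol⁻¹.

Reaction 2, by 216 kJ

Reaction 1:
  Bonds broken (reactants):
    C-C: 1 × 343 = 343
    C-H: 6 × 425 = 2550
    Σ(broken) = 2893 kJ
  Bonds formed (products):
    C-H: 4 × 425 = 1700
    C=C: 1 × 632 = 632
    H-H: 1 × 453 = 453
    Σ(formed) = 2785 kJ
  ΔH_1 = 2893 − 2785 = +108 kJ
Reaction 2:
  Bonds broken (reactants):
    C-C: 2 × 343 = 686
    C-H: 8 × 425 = 3400
    C=C: 1 × 632 = 632
    H-H: 1 × 453 = 453
    Σ(broken) = 5171 kJ
  Bonds formed (products):
    C-C: 3 × 343 = 1029
    C-H: 10 × 425 = 4250
    Σ(formed) = 5279 kJ
  ΔH_2 = 5171 − 5279 = −108 kJ
ΔH_1 − ΔH_2 = +216 kJ, so reaction 2 has the more negative ΔH; |ΔH_1 − ΔH_2| = 216 kJ.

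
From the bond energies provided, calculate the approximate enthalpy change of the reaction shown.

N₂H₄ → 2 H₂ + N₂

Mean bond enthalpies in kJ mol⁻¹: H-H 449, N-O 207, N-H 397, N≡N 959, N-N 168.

Bonds broken (reactants):
  N-H: 4 × 397 = 1588
  N-N: 1 × 168 = 168
  Σ(broken) = 1756 kJ
Bonds formed (products):
  H-H: 2 × 449 = 898
  N≡N: 1 × 959 = 959
  Σ(formed) = 1857 kJ
ΔH = Σ(broken) − Σ(formed) = 1756 − 1857 = −101 kJ

ΔH ≈ −101 kJ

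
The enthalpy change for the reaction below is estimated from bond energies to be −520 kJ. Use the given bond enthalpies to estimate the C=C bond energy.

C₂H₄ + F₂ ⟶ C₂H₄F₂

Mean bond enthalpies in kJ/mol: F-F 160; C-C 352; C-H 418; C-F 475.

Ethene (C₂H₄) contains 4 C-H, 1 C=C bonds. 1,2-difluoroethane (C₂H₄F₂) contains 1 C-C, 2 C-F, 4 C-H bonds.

D(C=C) ≈ 622 kJ/mol

Let D be the C=C bond energy.
Σ(broken) = 4×418 + 1×D + 1×160 = 1832 + D
Σ(formed) = 1×352 + 2×475 + 4×418 = 2974
ΔH = Σ(broken) − Σ(formed) = (1832 + D) − (2974) = −1142 + D
Setting this equal to −520 kJ gives D = 622 kJ/mol.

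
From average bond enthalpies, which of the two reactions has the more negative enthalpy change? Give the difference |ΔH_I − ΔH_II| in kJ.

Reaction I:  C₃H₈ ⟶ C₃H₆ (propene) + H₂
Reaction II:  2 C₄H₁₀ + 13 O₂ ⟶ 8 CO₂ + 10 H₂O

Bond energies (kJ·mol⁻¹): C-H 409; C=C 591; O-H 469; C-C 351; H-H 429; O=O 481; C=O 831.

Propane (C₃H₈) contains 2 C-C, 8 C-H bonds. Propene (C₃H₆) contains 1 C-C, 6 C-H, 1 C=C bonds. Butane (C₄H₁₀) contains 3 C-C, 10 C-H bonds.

Reaction I:
  Bonds broken (reactants):
    C-C: 2 × 351 = 702
    C-H: 8 × 409 = 3272
    Σ(broken) = 3974 kJ
  Bonds formed (products):
    C-C: 1 × 351 = 351
    C-H: 6 × 409 = 2454
    C=C: 1 × 591 = 591
    H-H: 1 × 429 = 429
    Σ(formed) = 3825 kJ
  ΔH_I = 3974 − 3825 = +149 kJ
Reaction II:
  Bonds broken (reactants):
    C-C: 6 × 351 = 2106
    C-H: 20 × 409 = 8180
    O=O: 13 × 481 = 6253
    Σ(broken) = 16539 kJ
  Bonds formed (products):
    C=O: 16 × 831 = 13296
    O-H: 20 × 469 = 9380
    Σ(formed) = 22676 kJ
  ΔH_II = 16539 − 22676 = −6137 kJ
ΔH_I − ΔH_II = +6286 kJ, so reaction II has the more negative ΔH; |ΔH_I − ΔH_II| = 6286 kJ.

Reaction II, by 6286 kJ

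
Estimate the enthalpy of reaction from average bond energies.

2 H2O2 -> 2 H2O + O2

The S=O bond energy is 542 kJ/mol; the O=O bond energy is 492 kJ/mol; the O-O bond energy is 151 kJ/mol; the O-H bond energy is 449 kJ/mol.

ΔH ≈ −190 kJ

Bonds broken (reactants):
  O-H: 4 × 449 = 1796
  O-O: 2 × 151 = 302
  Σ(broken) = 2098 kJ
Bonds formed (products):
  O-H: 4 × 449 = 1796
  O=O: 1 × 492 = 492
  Σ(formed) = 2288 kJ
ΔH = Σ(broken) − Σ(formed) = 2098 − 2288 = −190 kJ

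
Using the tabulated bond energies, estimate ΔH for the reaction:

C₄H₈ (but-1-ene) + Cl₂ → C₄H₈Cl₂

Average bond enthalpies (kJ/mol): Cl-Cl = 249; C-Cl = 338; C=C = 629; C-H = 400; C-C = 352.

Bonds broken (reactants):
  C-C: 2 × 352 = 704
  C-H: 8 × 400 = 3200
  C=C: 1 × 629 = 629
  Cl-Cl: 1 × 249 = 249
  Σ(broken) = 4782 kJ
Bonds formed (products):
  C-C: 3 × 352 = 1056
  C-Cl: 2 × 338 = 676
  C-H: 8 × 400 = 3200
  Σ(formed) = 4932 kJ
ΔH = Σ(broken) − Σ(formed) = 4782 − 4932 = −150 kJ

ΔH ≈ −150 kJ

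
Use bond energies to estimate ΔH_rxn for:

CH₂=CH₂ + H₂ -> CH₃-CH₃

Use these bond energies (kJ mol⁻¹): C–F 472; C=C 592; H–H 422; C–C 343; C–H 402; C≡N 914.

Bonds broken (reactants):
  C–H: 4 × 402 = 1608
  C=C: 1 × 592 = 592
  H–H: 1 × 422 = 422
  Σ(broken) = 2622 kJ
Bonds formed (products):
  C–C: 1 × 343 = 343
  C–H: 6 × 402 = 2412
  Σ(formed) = 2755 kJ
ΔH = Σ(broken) − Σ(formed) = 2622 − 2755 = −133 kJ

ΔH ≈ −133 kJ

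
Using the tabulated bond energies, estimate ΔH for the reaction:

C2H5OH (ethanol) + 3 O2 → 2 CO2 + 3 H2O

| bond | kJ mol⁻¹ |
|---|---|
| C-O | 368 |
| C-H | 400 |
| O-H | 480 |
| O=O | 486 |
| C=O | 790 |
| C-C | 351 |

Bonds broken (reactants):
  C-C: 1 × 351 = 351
  C-H: 5 × 400 = 2000
  C-O: 1 × 368 = 368
  O-H: 1 × 480 = 480
  O=O: 3 × 486 = 1458
  Σ(broken) = 4657 kJ
Bonds formed (products):
  C=O: 4 × 790 = 3160
  O-H: 6 × 480 = 2880
  Σ(formed) = 6040 kJ
ΔH = Σ(broken) − Σ(formed) = 4657 − 6040 = −1383 kJ

ΔH ≈ −1383 kJ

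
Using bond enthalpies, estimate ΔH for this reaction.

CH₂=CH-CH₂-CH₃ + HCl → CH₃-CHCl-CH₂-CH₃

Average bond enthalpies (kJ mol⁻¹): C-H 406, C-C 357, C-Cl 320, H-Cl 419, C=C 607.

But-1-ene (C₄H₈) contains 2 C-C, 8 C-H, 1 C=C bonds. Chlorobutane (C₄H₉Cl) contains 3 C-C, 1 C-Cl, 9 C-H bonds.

Bonds broken (reactants):
  C-C: 2 × 357 = 714
  C-H: 8 × 406 = 3248
  C=C: 1 × 607 = 607
  H-Cl: 1 × 419 = 419
  Σ(broken) = 4988 kJ
Bonds formed (products):
  C-C: 3 × 357 = 1071
  C-Cl: 1 × 320 = 320
  C-H: 9 × 406 = 3654
  Σ(formed) = 5045 kJ
ΔH = Σ(broken) − Σ(formed) = 4988 − 5045 = −57 kJ

ΔH ≈ −57 kJ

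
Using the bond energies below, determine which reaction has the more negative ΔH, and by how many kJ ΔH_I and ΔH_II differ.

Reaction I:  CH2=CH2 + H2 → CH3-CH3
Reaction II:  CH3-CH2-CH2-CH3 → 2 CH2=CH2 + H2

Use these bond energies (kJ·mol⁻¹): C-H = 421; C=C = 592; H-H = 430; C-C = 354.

Reaction I, by 464 kJ

Reaction I:
  Bonds broken (reactants):
    C-H: 4 × 421 = 1684
    C=C: 1 × 592 = 592
    H-H: 1 × 430 = 430
    Σ(broken) = 2706 kJ
  Bonds formed (products):
    C-C: 1 × 354 = 354
    C-H: 6 × 421 = 2526
    Σ(formed) = 2880 kJ
  ΔH_I = 2706 − 2880 = −174 kJ
Reaction II:
  Bonds broken (reactants):
    C-C: 3 × 354 = 1062
    C-H: 10 × 421 = 4210
    Σ(broken) = 5272 kJ
  Bonds formed (products):
    C-H: 8 × 421 = 3368
    C=C: 2 × 592 = 1184
    H-H: 1 × 430 = 430
    Σ(formed) = 4982 kJ
  ΔH_II = 5272 − 4982 = +290 kJ
ΔH_I − ΔH_II = −464 kJ, so reaction I has the more negative ΔH; |ΔH_I − ΔH_II| = 464 kJ.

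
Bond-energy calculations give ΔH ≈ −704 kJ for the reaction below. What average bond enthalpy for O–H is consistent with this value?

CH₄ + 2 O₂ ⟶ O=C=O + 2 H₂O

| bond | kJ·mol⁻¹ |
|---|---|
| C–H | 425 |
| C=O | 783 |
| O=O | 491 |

Let D be the O–H bond energy.
Σ(broken) = 4×425 + 2×491 = 2682
Σ(formed) = 2×783 + 4×D = 1566 + 4D
ΔH = Σ(broken) − Σ(formed) = (2682) − (1566 + 4D) = +1116 − 4D
Setting this equal to −704 kJ gives 4D = 1820, so D = 455 kJ/mol.

D(O–H) ≈ 455 kJ/mol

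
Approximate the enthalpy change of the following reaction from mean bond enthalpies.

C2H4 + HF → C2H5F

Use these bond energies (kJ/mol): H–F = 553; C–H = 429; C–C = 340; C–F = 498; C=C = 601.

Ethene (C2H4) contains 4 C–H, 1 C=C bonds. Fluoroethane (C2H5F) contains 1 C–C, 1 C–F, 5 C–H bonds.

ΔH ≈ −113 kJ

Bonds broken (reactants):
  C–H: 4 × 429 = 1716
  C=C: 1 × 601 = 601
  H–F: 1 × 553 = 553
  Σ(broken) = 2870 kJ
Bonds formed (products):
  C–C: 1 × 340 = 340
  C–F: 1 × 498 = 498
  C–H: 5 × 429 = 2145
  Σ(formed) = 2983 kJ
ΔH = Σ(broken) − Σ(formed) = 2870 − 2983 = −113 kJ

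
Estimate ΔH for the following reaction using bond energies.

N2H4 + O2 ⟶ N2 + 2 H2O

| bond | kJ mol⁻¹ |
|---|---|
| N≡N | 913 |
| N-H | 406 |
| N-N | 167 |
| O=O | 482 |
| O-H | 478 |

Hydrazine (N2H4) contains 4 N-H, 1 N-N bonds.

ΔH ≈ −552 kJ

Bonds broken (reactants):
  N-H: 4 × 406 = 1624
  N-N: 1 × 167 = 167
  O=O: 1 × 482 = 482
  Σ(broken) = 2273 kJ
Bonds formed (products):
  N≡N: 1 × 913 = 913
  O-H: 4 × 478 = 1912
  Σ(formed) = 2825 kJ
ΔH = Σ(broken) − Σ(formed) = 2273 − 2825 = −552 kJ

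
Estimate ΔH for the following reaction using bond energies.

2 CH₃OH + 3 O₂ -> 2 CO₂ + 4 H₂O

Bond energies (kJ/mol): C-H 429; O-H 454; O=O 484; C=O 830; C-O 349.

ΔH ≈ −1320 kJ

Bonds broken (reactants):
  C-H: 6 × 429 = 2574
  C-O: 2 × 349 = 698
  O-H: 2 × 454 = 908
  O=O: 3 × 484 = 1452
  Σ(broken) = 5632 kJ
Bonds formed (products):
  C=O: 4 × 830 = 3320
  O-H: 8 × 454 = 3632
  Σ(formed) = 6952 kJ
ΔH = Σ(broken) − Σ(formed) = 5632 − 6952 = −1320 kJ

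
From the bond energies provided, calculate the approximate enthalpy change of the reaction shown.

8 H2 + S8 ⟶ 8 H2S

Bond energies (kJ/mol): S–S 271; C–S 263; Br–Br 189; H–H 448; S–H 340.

Bonds broken (reactants):
  H–H: 8 × 448 = 3584
  S–S: 8 × 271 = 2168
  Σ(broken) = 5752 kJ
Bonds formed (products):
  S–H: 16 × 340 = 5440
  Σ(formed) = 5440 kJ
ΔH = Σ(broken) − Σ(formed) = 5752 − 5440 = +312 kJ

ΔH ≈ +312 kJ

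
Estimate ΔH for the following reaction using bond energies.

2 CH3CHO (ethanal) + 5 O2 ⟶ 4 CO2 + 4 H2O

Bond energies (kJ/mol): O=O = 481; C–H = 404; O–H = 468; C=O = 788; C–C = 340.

Bonds broken (reactants):
  C–C: 2 × 340 = 680
  C–H: 8 × 404 = 3232
  C=O: 2 × 788 = 1576
  O=O: 5 × 481 = 2405
  Σ(broken) = 7893 kJ
Bonds formed (products):
  C=O: 8 × 788 = 6304
  O–H: 8 × 468 = 3744
  Σ(formed) = 10048 kJ
ΔH = Σ(broken) − Σ(formed) = 7893 − 10048 = −2155 kJ

ΔH ≈ −2155 kJ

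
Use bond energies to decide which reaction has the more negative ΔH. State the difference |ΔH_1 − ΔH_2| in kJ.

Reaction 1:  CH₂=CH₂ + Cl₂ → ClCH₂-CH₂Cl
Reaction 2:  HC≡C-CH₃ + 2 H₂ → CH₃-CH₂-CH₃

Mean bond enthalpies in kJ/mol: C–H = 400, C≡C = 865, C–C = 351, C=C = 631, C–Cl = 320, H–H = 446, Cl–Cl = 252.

Reaction 1:
  Bonds broken (reactants):
    C–H: 4 × 400 = 1600
    C=C: 1 × 631 = 631
    Cl–Cl: 1 × 252 = 252
    Σ(broken) = 2483 kJ
  Bonds formed (products):
    C–C: 1 × 351 = 351
    C–Cl: 2 × 320 = 640
    C–H: 4 × 400 = 1600
    Σ(formed) = 2591 kJ
  ΔH_1 = 2483 − 2591 = −108 kJ
Reaction 2:
  Bonds broken (reactants):
    C≡C: 1 × 865 = 865
    C–C: 1 × 351 = 351
    C–H: 4 × 400 = 1600
    H–H: 2 × 446 = 892
    Σ(broken) = 3708 kJ
  Bonds formed (products):
    C–C: 2 × 351 = 702
    C–H: 8 × 400 = 3200
    Σ(formed) = 3902 kJ
  ΔH_2 = 3708 − 3902 = −194 kJ
ΔH_1 − ΔH_2 = +86 kJ, so reaction 2 has the more negative ΔH; |ΔH_1 − ΔH_2| = 86 kJ.

Reaction 2, by 86 kJ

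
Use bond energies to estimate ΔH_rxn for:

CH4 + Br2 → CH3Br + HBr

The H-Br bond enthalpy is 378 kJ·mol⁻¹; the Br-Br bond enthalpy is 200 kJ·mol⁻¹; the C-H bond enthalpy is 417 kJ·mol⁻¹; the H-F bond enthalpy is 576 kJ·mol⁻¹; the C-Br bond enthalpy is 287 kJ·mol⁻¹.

ΔH ≈ −48 kJ

Bonds broken (reactants):
  Br-Br: 1 × 200 = 200
  C-H: 4 × 417 = 1668
  Σ(broken) = 1868 kJ
Bonds formed (products):
  C-Br: 1 × 287 = 287
  C-H: 3 × 417 = 1251
  H-Br: 1 × 378 = 378
  Σ(formed) = 1916 kJ
ΔH = Σ(broken) − Σ(formed) = 1868 − 1916 = −48 kJ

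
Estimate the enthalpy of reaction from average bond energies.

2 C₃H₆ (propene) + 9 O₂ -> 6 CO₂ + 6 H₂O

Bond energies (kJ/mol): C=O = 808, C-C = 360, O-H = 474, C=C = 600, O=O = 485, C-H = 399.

Bonds broken (reactants):
  C-C: 2 × 360 = 720
  C-H: 12 × 399 = 4788
  C=C: 2 × 600 = 1200
  O=O: 9 × 485 = 4365
  Σ(broken) = 11073 kJ
Bonds formed (products):
  C=O: 12 × 808 = 9696
  O-H: 12 × 474 = 5688
  Σ(formed) = 15384 kJ
ΔH = Σ(broken) − Σ(formed) = 11073 − 15384 = −4311 kJ

ΔH ≈ −4311 kJ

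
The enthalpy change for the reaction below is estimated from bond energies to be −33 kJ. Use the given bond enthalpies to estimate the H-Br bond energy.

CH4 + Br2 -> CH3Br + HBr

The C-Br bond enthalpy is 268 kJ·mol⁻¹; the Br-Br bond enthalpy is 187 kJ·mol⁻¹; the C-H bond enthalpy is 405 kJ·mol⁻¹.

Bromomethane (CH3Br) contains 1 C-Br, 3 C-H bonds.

Let D be the H-Br bond energy.
Σ(broken) = 1×187 + 4×405 = 1807
Σ(formed) = 1×268 + 3×405 + 1×D = 1483 + D
ΔH = Σ(broken) − Σ(formed) = (1807) − (1483 + D) = +324 − D
Setting this equal to −33 kJ gives D = 357 kJ/mol.

D(H-Br) ≈ 357 kJ/mol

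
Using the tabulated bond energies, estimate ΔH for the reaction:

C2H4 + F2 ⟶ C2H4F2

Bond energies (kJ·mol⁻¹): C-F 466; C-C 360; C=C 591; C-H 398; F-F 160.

Bonds broken (reactants):
  C-H: 4 × 398 = 1592
  C=C: 1 × 591 = 591
  F-F: 1 × 160 = 160
  Σ(broken) = 2343 kJ
Bonds formed (products):
  C-C: 1 × 360 = 360
  C-F: 2 × 466 = 932
  C-H: 4 × 398 = 1592
  Σ(formed) = 2884 kJ
ΔH = Σ(broken) − Σ(formed) = 2343 − 2884 = −541 kJ

ΔH ≈ −541 kJ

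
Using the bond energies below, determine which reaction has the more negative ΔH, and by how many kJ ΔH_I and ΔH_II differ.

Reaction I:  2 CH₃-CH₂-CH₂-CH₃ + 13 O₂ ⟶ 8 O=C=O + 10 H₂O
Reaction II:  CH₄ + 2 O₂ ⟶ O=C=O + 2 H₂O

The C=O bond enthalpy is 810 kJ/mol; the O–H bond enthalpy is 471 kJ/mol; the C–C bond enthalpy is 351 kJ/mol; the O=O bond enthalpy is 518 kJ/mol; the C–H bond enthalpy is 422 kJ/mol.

Reaction I, by 4320 kJ

Reaction I:
  Bonds broken (reactants):
    C–C: 6 × 351 = 2106
    C–H: 20 × 422 = 8440
    O=O: 13 × 518 = 6734
    Σ(broken) = 17280 kJ
  Bonds formed (products):
    C=O: 16 × 810 = 12960
    O–H: 20 × 471 = 9420
    Σ(formed) = 22380 kJ
  ΔH_I = 17280 − 22380 = −5100 kJ
Reaction II:
  Bonds broken (reactants):
    C–H: 4 × 422 = 1688
    O=O: 2 × 518 = 1036
    Σ(broken) = 2724 kJ
  Bonds formed (products):
    C=O: 2 × 810 = 1620
    O–H: 4 × 471 = 1884
    Σ(formed) = 3504 kJ
  ΔH_II = 2724 − 3504 = −780 kJ
ΔH_I − ΔH_II = −4320 kJ, so reaction I has the more negative ΔH; |ΔH_I − ΔH_II| = 4320 kJ.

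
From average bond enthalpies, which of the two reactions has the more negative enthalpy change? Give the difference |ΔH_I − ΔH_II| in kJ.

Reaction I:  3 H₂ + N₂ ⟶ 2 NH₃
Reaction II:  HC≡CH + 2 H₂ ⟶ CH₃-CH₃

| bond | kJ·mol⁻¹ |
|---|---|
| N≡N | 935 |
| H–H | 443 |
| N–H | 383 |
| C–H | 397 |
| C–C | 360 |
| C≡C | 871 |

Reaction I:
  Bonds broken (reactants):
    H–H: 3 × 443 = 1329
    N≡N: 1 × 935 = 935
    Σ(broken) = 2264 kJ
  Bonds formed (products):
    N–H: 6 × 383 = 2298
    Σ(formed) = 2298 kJ
  ΔH_I = 2264 − 2298 = −34 kJ
Reaction II:
  Bonds broken (reactants):
    C≡C: 1 × 871 = 871
    C–H: 2 × 397 = 794
    H–H: 2 × 443 = 886
    Σ(broken) = 2551 kJ
  Bonds formed (products):
    C–C: 1 × 360 = 360
    C–H: 6 × 397 = 2382
    Σ(formed) = 2742 kJ
  ΔH_II = 2551 − 2742 = −191 kJ
ΔH_I − ΔH_II = +157 kJ, so reaction II has the more negative ΔH; |ΔH_I − ΔH_II| = 157 kJ.

Reaction II, by 157 kJ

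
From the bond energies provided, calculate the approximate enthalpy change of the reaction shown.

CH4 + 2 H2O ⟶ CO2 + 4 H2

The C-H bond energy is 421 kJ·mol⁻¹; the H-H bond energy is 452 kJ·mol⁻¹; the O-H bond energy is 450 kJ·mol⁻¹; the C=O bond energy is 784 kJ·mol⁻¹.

ΔH ≈ +108 kJ

Bonds broken (reactants):
  C-H: 4 × 421 = 1684
  O-H: 4 × 450 = 1800
  Σ(broken) = 3484 kJ
Bonds formed (products):
  C=O: 2 × 784 = 1568
  H-H: 4 × 452 = 1808
  Σ(formed) = 3376 kJ
ΔH = Σ(broken) − Σ(formed) = 3484 − 3376 = +108 kJ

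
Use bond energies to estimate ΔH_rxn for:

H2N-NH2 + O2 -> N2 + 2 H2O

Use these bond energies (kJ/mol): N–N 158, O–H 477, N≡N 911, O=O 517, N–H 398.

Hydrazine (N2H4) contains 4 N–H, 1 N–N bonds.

ΔH ≈ −552 kJ

Bonds broken (reactants):
  N–H: 4 × 398 = 1592
  N–N: 1 × 158 = 158
  O=O: 1 × 517 = 517
  Σ(broken) = 2267 kJ
Bonds formed (products):
  N≡N: 1 × 911 = 911
  O–H: 4 × 477 = 1908
  Σ(formed) = 2819 kJ
ΔH = Σ(broken) − Σ(formed) = 2267 − 2819 = −552 kJ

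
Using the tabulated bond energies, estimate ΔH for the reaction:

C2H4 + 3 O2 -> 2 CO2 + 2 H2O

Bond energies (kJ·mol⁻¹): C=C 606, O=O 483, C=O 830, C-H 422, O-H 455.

Bonds broken (reactants):
  C-H: 4 × 422 = 1688
  C=C: 1 × 606 = 606
  O=O: 3 × 483 = 1449
  Σ(broken) = 3743 kJ
Bonds formed (products):
  C=O: 4 × 830 = 3320
  O-H: 4 × 455 = 1820
  Σ(formed) = 5140 kJ
ΔH = Σ(broken) − Σ(formed) = 3743 − 5140 = −1397 kJ

ΔH ≈ −1397 kJ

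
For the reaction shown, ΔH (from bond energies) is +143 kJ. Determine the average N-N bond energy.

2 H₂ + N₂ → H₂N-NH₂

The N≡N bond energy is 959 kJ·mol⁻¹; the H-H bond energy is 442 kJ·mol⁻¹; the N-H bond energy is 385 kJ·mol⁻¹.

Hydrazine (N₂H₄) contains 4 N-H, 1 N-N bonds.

D(N-N) ≈ 160 kJ/mol

Let D be the N-N bond energy.
Σ(broken) = 2×442 + 1×959 = 1843
Σ(formed) = 4×385 + 1×D = 1540 + D
ΔH = Σ(broken) − Σ(formed) = (1843) − (1540 + D) = +303 − D
Setting this equal to +143 kJ gives D = 160 kJ/mol.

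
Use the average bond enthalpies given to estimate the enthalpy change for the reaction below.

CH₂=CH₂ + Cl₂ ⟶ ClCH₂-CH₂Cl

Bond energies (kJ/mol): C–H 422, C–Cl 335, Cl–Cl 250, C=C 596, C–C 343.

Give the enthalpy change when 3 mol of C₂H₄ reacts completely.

Bonds broken (reactants):
  C–H: 4 × 422 = 1688
  C=C: 1 × 596 = 596
  Cl–Cl: 1 × 250 = 250
  Σ(broken) = 2534 kJ
Bonds formed (products):
  C–C: 1 × 343 = 343
  C–Cl: 2 × 335 = 670
  C–H: 4 × 422 = 1688
  Σ(formed) = 2701 kJ
ΔH = Σ(broken) − Σ(formed) = 2534 − 2701 = −167 kJ
For 3× the reaction as written: 3 × (−167) = −501 kJ

ΔH = −501 kJ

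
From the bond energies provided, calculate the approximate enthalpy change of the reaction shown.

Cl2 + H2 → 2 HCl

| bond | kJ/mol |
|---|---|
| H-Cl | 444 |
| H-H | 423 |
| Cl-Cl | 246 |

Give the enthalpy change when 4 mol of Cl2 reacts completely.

Bonds broken (reactants):
  Cl-Cl: 1 × 246 = 246
  H-H: 1 × 423 = 423
  Σ(broken) = 669 kJ
Bonds formed (products):
  H-Cl: 2 × 444 = 888
  Σ(formed) = 888 kJ
ΔH = Σ(broken) − Σ(formed) = 669 − 888 = −219 kJ
For 4× the reaction as written: 4 × (−219) = −876 kJ

ΔH = −876 kJ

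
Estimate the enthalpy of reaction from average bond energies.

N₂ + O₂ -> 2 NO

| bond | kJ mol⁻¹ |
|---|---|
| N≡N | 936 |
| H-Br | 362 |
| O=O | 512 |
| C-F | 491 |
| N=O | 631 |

Bonds broken (reactants):
  N≡N: 1 × 936 = 936
  O=O: 1 × 512 = 512
  Σ(broken) = 1448 kJ
Bonds formed (products):
  N=O: 2 × 631 = 1262
  Σ(formed) = 1262 kJ
ΔH = Σ(broken) − Σ(formed) = 1448 − 1262 = +186 kJ

ΔH ≈ +186 kJ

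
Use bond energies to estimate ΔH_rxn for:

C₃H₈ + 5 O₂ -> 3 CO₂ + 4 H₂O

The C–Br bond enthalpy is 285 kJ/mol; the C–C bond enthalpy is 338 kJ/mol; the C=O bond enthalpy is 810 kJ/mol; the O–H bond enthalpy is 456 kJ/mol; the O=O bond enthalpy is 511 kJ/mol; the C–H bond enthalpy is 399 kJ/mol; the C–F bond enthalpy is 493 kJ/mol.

ΔH ≈ −2085 kJ

Bonds broken (reactants):
  C–C: 2 × 338 = 676
  C–H: 8 × 399 = 3192
  O=O: 5 × 511 = 2555
  Σ(broken) = 6423 kJ
Bonds formed (products):
  C=O: 6 × 810 = 4860
  O–H: 8 × 456 = 3648
  Σ(formed) = 8508 kJ
ΔH = Σ(broken) − Σ(formed) = 6423 − 8508 = −2085 kJ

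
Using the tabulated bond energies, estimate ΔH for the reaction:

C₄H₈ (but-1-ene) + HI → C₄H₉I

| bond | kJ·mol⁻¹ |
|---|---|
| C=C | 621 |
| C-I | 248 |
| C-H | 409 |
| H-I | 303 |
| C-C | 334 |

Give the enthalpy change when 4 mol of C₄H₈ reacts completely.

ΔH = −268 kJ

Bonds broken (reactants):
  C-C: 2 × 334 = 668
  C-H: 8 × 409 = 3272
  C=C: 1 × 621 = 621
  H-I: 1 × 303 = 303
  Σ(broken) = 4864 kJ
Bonds formed (products):
  C-C: 3 × 334 = 1002
  C-H: 9 × 409 = 3681
  C-I: 1 × 248 = 248
  Σ(formed) = 4931 kJ
ΔH = Σ(broken) − Σ(formed) = 4864 − 4931 = −67 kJ
For 4× the reaction as written: 4 × (−67) = −268 kJ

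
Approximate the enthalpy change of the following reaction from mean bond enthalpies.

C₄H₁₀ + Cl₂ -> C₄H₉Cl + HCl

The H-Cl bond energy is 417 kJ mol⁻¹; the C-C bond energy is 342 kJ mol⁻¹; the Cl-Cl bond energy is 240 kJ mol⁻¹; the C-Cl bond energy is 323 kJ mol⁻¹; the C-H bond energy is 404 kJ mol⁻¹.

Bonds broken (reactants):
  C-C: 3 × 342 = 1026
  C-H: 10 × 404 = 4040
  Cl-Cl: 1 × 240 = 240
  Σ(broken) = 5306 kJ
Bonds formed (products):
  C-C: 3 × 342 = 1026
  C-Cl: 1 × 323 = 323
  C-H: 9 × 404 = 3636
  H-Cl: 1 × 417 = 417
  Σ(formed) = 5402 kJ
ΔH = Σ(broken) − Σ(formed) = 5306 − 5402 = −96 kJ

ΔH ≈ −96 kJ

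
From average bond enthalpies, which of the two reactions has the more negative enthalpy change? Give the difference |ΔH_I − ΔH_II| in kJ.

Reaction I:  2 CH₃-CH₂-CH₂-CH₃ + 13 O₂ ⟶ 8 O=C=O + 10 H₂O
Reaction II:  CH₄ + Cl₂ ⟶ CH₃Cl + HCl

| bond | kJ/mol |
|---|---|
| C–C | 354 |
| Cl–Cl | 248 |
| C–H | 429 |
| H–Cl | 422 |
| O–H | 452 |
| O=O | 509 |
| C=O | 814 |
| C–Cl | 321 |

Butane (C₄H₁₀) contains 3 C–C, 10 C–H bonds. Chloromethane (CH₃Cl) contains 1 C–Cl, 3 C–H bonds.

Reaction I, by 4677 kJ

Reaction I:
  Bonds broken (reactants):
    C–C: 6 × 354 = 2124
    C–H: 20 × 429 = 8580
    O=O: 13 × 509 = 6617
    Σ(broken) = 17321 kJ
  Bonds formed (products):
    C=O: 16 × 814 = 13024
    O–H: 20 × 452 = 9040
    Σ(formed) = 22064 kJ
  ΔH_I = 17321 − 22064 = −4743 kJ
Reaction II:
  Bonds broken (reactants):
    C–H: 4 × 429 = 1716
    Cl–Cl: 1 × 248 = 248
    Σ(broken) = 1964 kJ
  Bonds formed (products):
    C–Cl: 1 × 321 = 321
    C–H: 3 × 429 = 1287
    H–Cl: 1 × 422 = 422
    Σ(formed) = 2030 kJ
  ΔH_II = 1964 − 2030 = −66 kJ
ΔH_I − ΔH_II = −4677 kJ, so reaction I has the more negative ΔH; |ΔH_I − ΔH_II| = 4677 kJ.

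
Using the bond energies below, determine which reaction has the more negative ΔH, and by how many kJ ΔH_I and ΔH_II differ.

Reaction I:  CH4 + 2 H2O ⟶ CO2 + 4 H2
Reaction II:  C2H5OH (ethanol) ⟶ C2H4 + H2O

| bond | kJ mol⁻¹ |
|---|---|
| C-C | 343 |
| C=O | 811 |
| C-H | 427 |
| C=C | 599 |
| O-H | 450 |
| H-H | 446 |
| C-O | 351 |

Reaction I:
  Bonds broken (reactants):
    C-H: 4 × 427 = 1708
    O-H: 4 × 450 = 1800
    Σ(broken) = 3508 kJ
  Bonds formed (products):
    C=O: 2 × 811 = 1622
    H-H: 4 × 446 = 1784
    Σ(formed) = 3406 kJ
  ΔH_I = 3508 − 3406 = +102 kJ
Reaction II:
  Bonds broken (reactants):
    C-C: 1 × 343 = 343
    C-H: 5 × 427 = 2135
    C-O: 1 × 351 = 351
    O-H: 1 × 450 = 450
    Σ(broken) = 3279 kJ
  Bonds formed (products):
    C-H: 4 × 427 = 1708
    C=C: 1 × 599 = 599
    O-H: 2 × 450 = 900
    Σ(formed) = 3207 kJ
  ΔH_II = 3279 − 3207 = +72 kJ
ΔH_I − ΔH_II = +30 kJ, so reaction II has the more negative ΔH; |ΔH_I − ΔH_II| = 30 kJ.

Reaction II, by 30 kJ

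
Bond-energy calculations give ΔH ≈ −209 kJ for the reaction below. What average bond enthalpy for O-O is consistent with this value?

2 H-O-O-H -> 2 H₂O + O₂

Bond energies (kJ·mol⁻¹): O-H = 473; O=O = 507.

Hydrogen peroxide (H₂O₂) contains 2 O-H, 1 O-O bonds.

Let D be the O-O bond energy.
Σ(broken) = 4×473 + 2×D = 1892 + 2D
Σ(formed) = 4×473 + 1×507 = 2399
ΔH = Σ(broken) − Σ(formed) = (1892 + 2D) − (2399) = −507 + 2D
Setting this equal to −209 kJ gives 2D = 298, so D = 149 kJ/mol.

D(O-O) ≈ 149 kJ/mol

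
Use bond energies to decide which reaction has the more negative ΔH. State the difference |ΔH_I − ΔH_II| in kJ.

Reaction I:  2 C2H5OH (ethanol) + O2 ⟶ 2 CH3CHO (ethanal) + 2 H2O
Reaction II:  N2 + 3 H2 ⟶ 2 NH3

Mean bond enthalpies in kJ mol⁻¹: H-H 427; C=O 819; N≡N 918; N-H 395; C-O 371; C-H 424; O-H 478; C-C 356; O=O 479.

Reaction I:
  Bonds broken (reactants):
    C-C: 2 × 356 = 712
    C-H: 10 × 424 = 4240
    C-O: 2 × 371 = 742
    O-H: 2 × 478 = 956
    O=O: 1 × 479 = 479
    Σ(broken) = 7129 kJ
  Bonds formed (products):
    C-C: 2 × 356 = 712
    C-H: 8 × 424 = 3392
    C=O: 2 × 819 = 1638
    O-H: 4 × 478 = 1912
    Σ(formed) = 7654 kJ
  ΔH_I = 7129 − 7654 = −525 kJ
Reaction II:
  Bonds broken (reactants):
    H-H: 3 × 427 = 1281
    N≡N: 1 × 918 = 918
    Σ(broken) = 2199 kJ
  Bonds formed (products):
    N-H: 6 × 395 = 2370
    Σ(formed) = 2370 kJ
  ΔH_II = 2199 − 2370 = −171 kJ
ΔH_I − ΔH_II = −354 kJ, so reaction I has the more negative ΔH; |ΔH_I − ΔH_II| = 354 kJ.

Reaction I, by 354 kJ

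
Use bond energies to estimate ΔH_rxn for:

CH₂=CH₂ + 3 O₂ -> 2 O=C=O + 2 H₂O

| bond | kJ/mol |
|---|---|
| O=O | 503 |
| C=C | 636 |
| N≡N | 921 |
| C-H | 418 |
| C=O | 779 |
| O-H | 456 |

ΔH ≈ −1123 kJ

Bonds broken (reactants):
  C-H: 4 × 418 = 1672
  C=C: 1 × 636 = 636
  O=O: 3 × 503 = 1509
  Σ(broken) = 3817 kJ
Bonds formed (products):
  C=O: 4 × 779 = 3116
  O-H: 4 × 456 = 1824
  Σ(formed) = 4940 kJ
ΔH = Σ(broken) − Σ(formed) = 3817 − 4940 = −1123 kJ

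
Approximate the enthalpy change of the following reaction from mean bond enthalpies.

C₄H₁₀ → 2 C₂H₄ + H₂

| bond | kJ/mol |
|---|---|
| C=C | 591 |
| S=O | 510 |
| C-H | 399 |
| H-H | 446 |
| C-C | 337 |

Bonds broken (reactants):
  C-C: 3 × 337 = 1011
  C-H: 10 × 399 = 3990
  Σ(broken) = 5001 kJ
Bonds formed (products):
  C-H: 8 × 399 = 3192
  C=C: 2 × 591 = 1182
  H-H: 1 × 446 = 446
  Σ(formed) = 4820 kJ
ΔH = Σ(broken) − Σ(formed) = 5001 − 4820 = +181 kJ

ΔH ≈ +181 kJ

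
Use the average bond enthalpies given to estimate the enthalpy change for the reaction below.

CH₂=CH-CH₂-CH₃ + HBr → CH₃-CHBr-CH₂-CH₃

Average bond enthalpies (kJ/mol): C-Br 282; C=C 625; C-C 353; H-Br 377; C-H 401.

ΔH ≈ −34 kJ

Bonds broken (reactants):
  C-C: 2 × 353 = 706
  C-H: 8 × 401 = 3208
  C=C: 1 × 625 = 625
  H-Br: 1 × 377 = 377
  Σ(broken) = 4916 kJ
Bonds formed (products):
  C-Br: 1 × 282 = 282
  C-C: 3 × 353 = 1059
  C-H: 9 × 401 = 3609
  Σ(formed) = 4950 kJ
ΔH = Σ(broken) − Σ(formed) = 4916 − 4950 = −34 kJ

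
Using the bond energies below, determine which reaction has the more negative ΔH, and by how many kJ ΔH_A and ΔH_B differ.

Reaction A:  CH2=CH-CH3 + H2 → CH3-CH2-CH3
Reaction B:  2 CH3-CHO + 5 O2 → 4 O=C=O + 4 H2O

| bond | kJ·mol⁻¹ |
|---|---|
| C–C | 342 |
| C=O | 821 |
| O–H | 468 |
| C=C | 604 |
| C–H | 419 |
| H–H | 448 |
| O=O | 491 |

Reaction A:
  Bonds broken (reactants):
    C–C: 1 × 342 = 342
    C–H: 6 × 419 = 2514
    C=C: 1 × 604 = 604
    H–H: 1 × 448 = 448
    Σ(broken) = 3908 kJ
  Bonds formed (products):
    C–C: 2 × 342 = 684
    C–H: 8 × 419 = 3352
    Σ(formed) = 4036 kJ
  ΔH_A = 3908 − 4036 = −128 kJ
Reaction B:
  Bonds broken (reactants):
    C–C: 2 × 342 = 684
    C–H: 8 × 419 = 3352
    C=O: 2 × 821 = 1642
    O=O: 5 × 491 = 2455
    Σ(broken) = 8133 kJ
  Bonds formed (products):
    C=O: 8 × 821 = 6568
    O–H: 8 × 468 = 3744
    Σ(formed) = 10312 kJ
  ΔH_B = 8133 − 10312 = −2179 kJ
ΔH_A − ΔH_B = +2051 kJ, so reaction B has the more negative ΔH; |ΔH_A − ΔH_B| = 2051 kJ.

Reaction B, by 2051 kJ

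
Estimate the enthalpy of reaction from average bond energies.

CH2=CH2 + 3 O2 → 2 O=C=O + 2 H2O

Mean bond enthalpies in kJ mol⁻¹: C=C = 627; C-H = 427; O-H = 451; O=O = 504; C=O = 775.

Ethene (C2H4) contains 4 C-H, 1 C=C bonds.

ΔH ≈ −1057 kJ

Bonds broken (reactants):
  C-H: 4 × 427 = 1708
  C=C: 1 × 627 = 627
  O=O: 3 × 504 = 1512
  Σ(broken) = 3847 kJ
Bonds formed (products):
  C=O: 4 × 775 = 3100
  O-H: 4 × 451 = 1804
  Σ(formed) = 4904 kJ
ΔH = Σ(broken) − Σ(formed) = 3847 − 4904 = −1057 kJ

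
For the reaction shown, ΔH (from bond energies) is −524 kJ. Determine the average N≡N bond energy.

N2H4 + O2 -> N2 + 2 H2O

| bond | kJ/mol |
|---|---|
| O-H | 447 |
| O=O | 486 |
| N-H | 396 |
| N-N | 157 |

D(N≡N) ≈ 963 kJ/mol

Let D be the N≡N bond energy.
Σ(broken) = 4×396 + 1×157 + 1×486 = 2227
Σ(formed) = 1×D + 4×447 = 1788 + D
ΔH = Σ(broken) − Σ(formed) = (2227) − (1788 + D) = +439 − D
Setting this equal to −524 kJ gives D = 963 kJ/mol.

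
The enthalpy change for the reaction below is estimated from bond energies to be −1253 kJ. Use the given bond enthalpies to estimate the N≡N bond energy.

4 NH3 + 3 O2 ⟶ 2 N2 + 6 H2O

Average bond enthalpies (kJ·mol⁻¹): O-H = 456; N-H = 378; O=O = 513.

Let D be the N≡N bond energy.
Σ(broken) = 12×378 + 3×513 = 6075
Σ(formed) = 2×D + 12×456 = 5472 + 2D
ΔH = Σ(broken) − Σ(formed) = (6075) − (5472 + 2D) = +603 − 2D
Setting this equal to −1253 kJ gives 2D = 1856, so D = 928 kJ/mol.

D(N≡N) ≈ 928 kJ/mol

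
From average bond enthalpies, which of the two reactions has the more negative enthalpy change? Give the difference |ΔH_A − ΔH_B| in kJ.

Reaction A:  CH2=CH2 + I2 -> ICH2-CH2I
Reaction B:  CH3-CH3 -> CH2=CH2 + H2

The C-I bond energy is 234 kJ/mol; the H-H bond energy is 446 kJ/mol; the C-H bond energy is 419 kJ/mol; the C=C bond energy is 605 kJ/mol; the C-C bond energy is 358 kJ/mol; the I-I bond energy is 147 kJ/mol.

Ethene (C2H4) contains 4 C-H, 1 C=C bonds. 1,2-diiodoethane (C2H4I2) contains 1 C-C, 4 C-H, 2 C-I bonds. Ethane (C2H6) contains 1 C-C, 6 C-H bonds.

Reaction A, by 219 kJ

Reaction A:
  Bonds broken (reactants):
    C-H: 4 × 419 = 1676
    C=C: 1 × 605 = 605
    I-I: 1 × 147 = 147
    Σ(broken) = 2428 kJ
  Bonds formed (products):
    C-C: 1 × 358 = 358
    C-H: 4 × 419 = 1676
    C-I: 2 × 234 = 468
    Σ(formed) = 2502 kJ
  ΔH_A = 2428 − 2502 = −74 kJ
Reaction B:
  Bonds broken (reactants):
    C-C: 1 × 358 = 358
    C-H: 6 × 419 = 2514
    Σ(broken) = 2872 kJ
  Bonds formed (products):
    C-H: 4 × 419 = 1676
    C=C: 1 × 605 = 605
    H-H: 1 × 446 = 446
    Σ(formed) = 2727 kJ
  ΔH_B = 2872 − 2727 = +145 kJ
ΔH_A − ΔH_B = −219 kJ, so reaction A has the more negative ΔH; |ΔH_A − ΔH_B| = 219 kJ.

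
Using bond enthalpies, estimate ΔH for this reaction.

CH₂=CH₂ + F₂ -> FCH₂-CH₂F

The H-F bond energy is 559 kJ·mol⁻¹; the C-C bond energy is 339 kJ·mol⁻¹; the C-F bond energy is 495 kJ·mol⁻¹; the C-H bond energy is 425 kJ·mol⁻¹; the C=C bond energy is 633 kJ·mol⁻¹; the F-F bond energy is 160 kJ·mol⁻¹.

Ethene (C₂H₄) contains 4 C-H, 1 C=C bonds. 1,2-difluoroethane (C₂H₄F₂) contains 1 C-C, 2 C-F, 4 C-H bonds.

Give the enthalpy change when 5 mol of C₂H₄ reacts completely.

ΔH = −2680 kJ

Bonds broken (reactants):
  C-H: 4 × 425 = 1700
  C=C: 1 × 633 = 633
  F-F: 1 × 160 = 160
  Σ(broken) = 2493 kJ
Bonds formed (products):
  C-C: 1 × 339 = 339
  C-F: 2 × 495 = 990
  C-H: 4 × 425 = 1700
  Σ(formed) = 3029 kJ
ΔH = Σ(broken) − Σ(formed) = 2493 − 3029 = −536 kJ
For 5× the reaction as written: 5 × (−536) = −2680 kJ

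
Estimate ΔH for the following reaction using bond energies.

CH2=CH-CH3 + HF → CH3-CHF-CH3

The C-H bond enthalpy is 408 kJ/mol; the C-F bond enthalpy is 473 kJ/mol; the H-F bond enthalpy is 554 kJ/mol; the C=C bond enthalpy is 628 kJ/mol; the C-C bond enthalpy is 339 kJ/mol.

ΔH ≈ −38 kJ

Bonds broken (reactants):
  C-C: 1 × 339 = 339
  C-H: 6 × 408 = 2448
  C=C: 1 × 628 = 628
  H-F: 1 × 554 = 554
  Σ(broken) = 3969 kJ
Bonds formed (products):
  C-C: 2 × 339 = 678
  C-F: 1 × 473 = 473
  C-H: 7 × 408 = 2856
  Σ(formed) = 4007 kJ
ΔH = Σ(broken) − Σ(formed) = 3969 − 4007 = −38 kJ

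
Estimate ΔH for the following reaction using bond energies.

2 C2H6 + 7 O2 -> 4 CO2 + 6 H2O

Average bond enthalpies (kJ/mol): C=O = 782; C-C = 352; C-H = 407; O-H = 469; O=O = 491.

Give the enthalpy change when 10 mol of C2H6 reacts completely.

ΔH = −14295 kJ

Bonds broken (reactants):
  C-C: 2 × 352 = 704
  C-H: 12 × 407 = 4884
  O=O: 7 × 491 = 3437
  Σ(broken) = 9025 kJ
Bonds formed (products):
  C=O: 8 × 782 = 6256
  O-H: 12 × 469 = 5628
  Σ(formed) = 11884 kJ
ΔH = Σ(broken) − Σ(formed) = 9025 − 11884 = −2859 kJ
For 5× the reaction as written: 5 × (−2859) = −14295 kJ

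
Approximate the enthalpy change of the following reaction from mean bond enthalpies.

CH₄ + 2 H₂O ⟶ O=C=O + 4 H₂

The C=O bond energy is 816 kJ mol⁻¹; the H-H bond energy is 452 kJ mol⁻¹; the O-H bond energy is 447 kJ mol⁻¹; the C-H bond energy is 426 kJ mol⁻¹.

ΔH ≈ +52 kJ

Bonds broken (reactants):
  C-H: 4 × 426 = 1704
  O-H: 4 × 447 = 1788
  Σ(broken) = 3492 kJ
Bonds formed (products):
  C=O: 2 × 816 = 1632
  H-H: 4 × 452 = 1808
  Σ(formed) = 3440 kJ
ΔH = Σ(broken) − Σ(formed) = 3492 − 3440 = +52 kJ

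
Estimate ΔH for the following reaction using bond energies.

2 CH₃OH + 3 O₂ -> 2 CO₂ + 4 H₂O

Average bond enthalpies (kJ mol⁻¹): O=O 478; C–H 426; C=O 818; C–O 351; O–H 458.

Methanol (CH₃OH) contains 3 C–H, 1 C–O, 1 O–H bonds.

ΔH ≈ −1328 kJ

Bonds broken (reactants):
  C–H: 6 × 426 = 2556
  C–O: 2 × 351 = 702
  O–H: 2 × 458 = 916
  O=O: 3 × 478 = 1434
  Σ(broken) = 5608 kJ
Bonds formed (products):
  C=O: 4 × 818 = 3272
  O–H: 8 × 458 = 3664
  Σ(formed) = 6936 kJ
ΔH = Σ(broken) − Σ(formed) = 5608 − 6936 = −1328 kJ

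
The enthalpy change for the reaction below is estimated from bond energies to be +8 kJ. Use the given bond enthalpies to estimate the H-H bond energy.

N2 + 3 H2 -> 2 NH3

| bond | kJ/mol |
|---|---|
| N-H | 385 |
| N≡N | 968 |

D(H-H) ≈ 450 kJ/mol

Let D be the H-H bond energy.
Σ(broken) = 3×D + 1×968 = 968 + 3D
Σ(formed) = 6×385 = 2310
ΔH = Σ(broken) − Σ(formed) = (968 + 3D) − (2310) = −1342 + 3D
Setting this equal to +8 kJ gives 3D = 1350, so D = 450 kJ/mol.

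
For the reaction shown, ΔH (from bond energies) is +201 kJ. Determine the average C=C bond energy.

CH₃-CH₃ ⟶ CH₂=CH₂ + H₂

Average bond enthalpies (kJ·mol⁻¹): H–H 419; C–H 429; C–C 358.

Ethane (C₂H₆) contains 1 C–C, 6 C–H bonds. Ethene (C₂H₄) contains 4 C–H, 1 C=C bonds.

Let D be the C=C bond energy.
Σ(broken) = 1×358 + 6×429 = 2932
Σ(formed) = 4×429 + 1×D + 1×419 = 2135 + D
ΔH = Σ(broken) − Σ(formed) = (2932) − (2135 + D) = +797 − D
Setting this equal to +201 kJ gives D = 596 kJ/mol.

D(C=C) ≈ 596 kJ/mol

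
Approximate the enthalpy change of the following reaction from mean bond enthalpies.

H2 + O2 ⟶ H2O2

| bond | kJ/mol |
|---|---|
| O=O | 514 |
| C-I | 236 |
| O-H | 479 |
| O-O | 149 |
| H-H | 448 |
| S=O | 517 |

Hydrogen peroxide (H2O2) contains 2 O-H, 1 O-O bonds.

ΔH ≈ −145 kJ

Bonds broken (reactants):
  H-H: 1 × 448 = 448
  O=O: 1 × 514 = 514
  Σ(broken) = 962 kJ
Bonds formed (products):
  O-H: 2 × 479 = 958
  O-O: 1 × 149 = 149
  Σ(formed) = 1107 kJ
ΔH = Σ(broken) − Σ(formed) = 962 − 1107 = −145 kJ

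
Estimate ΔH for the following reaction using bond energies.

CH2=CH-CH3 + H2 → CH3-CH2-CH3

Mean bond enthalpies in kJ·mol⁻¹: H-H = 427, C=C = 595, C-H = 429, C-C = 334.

ΔH ≈ −170 kJ

Bonds broken (reactants):
  C-C: 1 × 334 = 334
  C-H: 6 × 429 = 2574
  C=C: 1 × 595 = 595
  H-H: 1 × 427 = 427
  Σ(broken) = 3930 kJ
Bonds formed (products):
  C-C: 2 × 334 = 668
  C-H: 8 × 429 = 3432
  Σ(formed) = 4100 kJ
ΔH = Σ(broken) − Σ(formed) = 3930 − 4100 = −170 kJ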